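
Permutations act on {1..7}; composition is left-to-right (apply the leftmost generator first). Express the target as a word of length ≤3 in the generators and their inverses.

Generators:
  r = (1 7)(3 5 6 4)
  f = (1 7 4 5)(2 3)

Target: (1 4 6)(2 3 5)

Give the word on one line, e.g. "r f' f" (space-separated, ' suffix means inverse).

r' f

  after r': (1 7)(3 4 6 5)
  after f: (1 4 6)(2 3 5)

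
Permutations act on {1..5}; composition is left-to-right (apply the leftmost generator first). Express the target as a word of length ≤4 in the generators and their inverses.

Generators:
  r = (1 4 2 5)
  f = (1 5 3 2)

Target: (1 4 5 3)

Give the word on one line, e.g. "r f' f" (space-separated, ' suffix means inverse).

  after f': (1 2 3 5)
  after r': (1 4)(2 3)
  after f: (1 4 5 3)

f' r' f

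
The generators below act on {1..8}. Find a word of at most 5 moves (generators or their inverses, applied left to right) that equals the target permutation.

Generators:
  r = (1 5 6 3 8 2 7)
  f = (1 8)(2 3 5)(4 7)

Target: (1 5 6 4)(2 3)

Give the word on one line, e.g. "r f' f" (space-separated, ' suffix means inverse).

r' r' r' f' r

  after r': (1 7 2 8 3 6 5)
  after r': (1 2 3 5 7 8 6)
  after r': (1 8 5 2 6 7 3)
  after f': (2 6 4 7)(3 8)
  after r: (1 5 6 4)(2 3)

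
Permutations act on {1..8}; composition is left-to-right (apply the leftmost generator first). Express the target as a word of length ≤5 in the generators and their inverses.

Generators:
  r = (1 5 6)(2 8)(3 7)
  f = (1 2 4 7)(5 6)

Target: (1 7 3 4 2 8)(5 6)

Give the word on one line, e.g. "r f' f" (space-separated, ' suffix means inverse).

  after r: (1 5 6)(2 8)(3 7)
  after r: (1 6 5)
  after r: (2 8)(3 7)
  after f': (1 7 3 4 2 8)(5 6)

r r r f'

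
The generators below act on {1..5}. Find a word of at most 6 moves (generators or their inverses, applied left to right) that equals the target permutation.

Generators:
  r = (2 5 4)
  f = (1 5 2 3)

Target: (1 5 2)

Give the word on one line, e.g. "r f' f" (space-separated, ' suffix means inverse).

r' f r r f'

  after r': (2 4 5)
  after f: (1 5 3)(2 4)
  after r: (1 4 5 3)
  after r: (1 2 5 3)
  after f': (1 5 2)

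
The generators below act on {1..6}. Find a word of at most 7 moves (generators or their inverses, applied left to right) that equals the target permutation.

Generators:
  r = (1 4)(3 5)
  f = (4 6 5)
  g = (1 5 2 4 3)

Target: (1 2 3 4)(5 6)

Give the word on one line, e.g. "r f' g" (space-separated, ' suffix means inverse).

g r' r' g f

  after g: (1 5 2 4 3)
  after r': (1 3 4 5 2)
  after r': (1 5 2 4 3)
  after g: (1 2 3 5 4)
  after f: (1 2 3 4)(5 6)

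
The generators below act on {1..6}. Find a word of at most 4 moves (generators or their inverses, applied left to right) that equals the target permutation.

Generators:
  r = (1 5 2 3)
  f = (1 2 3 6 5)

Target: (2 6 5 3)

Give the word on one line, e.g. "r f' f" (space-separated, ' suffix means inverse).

  after r: (1 5 2 3)
  after f: (2 6 5 3)

r f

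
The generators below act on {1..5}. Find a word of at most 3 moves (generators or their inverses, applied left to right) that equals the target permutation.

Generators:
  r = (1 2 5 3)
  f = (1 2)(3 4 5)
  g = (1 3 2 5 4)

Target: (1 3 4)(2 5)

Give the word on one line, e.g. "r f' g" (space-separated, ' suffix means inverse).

  after f: (1 2)(3 4 5)
  after r: (1 5)(3 4)
  after r: (1 3 4)(2 5)

f r r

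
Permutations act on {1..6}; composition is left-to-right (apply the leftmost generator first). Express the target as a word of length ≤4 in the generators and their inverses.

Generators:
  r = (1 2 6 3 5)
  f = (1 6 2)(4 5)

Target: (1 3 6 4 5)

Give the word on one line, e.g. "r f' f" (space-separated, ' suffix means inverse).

f' r' f r

  after f': (1 2 6)(4 5)
  after r': (3 6 5 4)
  after f: (1 6 4 3 2)
  after r: (1 3 6 4 5)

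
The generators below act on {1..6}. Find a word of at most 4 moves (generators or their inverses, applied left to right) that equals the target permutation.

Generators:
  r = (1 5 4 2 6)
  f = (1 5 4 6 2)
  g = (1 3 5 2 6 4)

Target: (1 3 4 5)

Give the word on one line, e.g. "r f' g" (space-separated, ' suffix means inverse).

  after g: (1 3 5 2 6 4)
  after f: (1 3 4 5)

g f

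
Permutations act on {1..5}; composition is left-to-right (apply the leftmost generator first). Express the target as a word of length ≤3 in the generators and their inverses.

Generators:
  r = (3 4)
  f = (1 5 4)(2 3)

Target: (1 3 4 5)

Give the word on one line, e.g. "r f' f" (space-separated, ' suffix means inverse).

f f r'

  after f: (1 5 4)(2 3)
  after f: (1 4 5)
  after r': (1 3 4 5)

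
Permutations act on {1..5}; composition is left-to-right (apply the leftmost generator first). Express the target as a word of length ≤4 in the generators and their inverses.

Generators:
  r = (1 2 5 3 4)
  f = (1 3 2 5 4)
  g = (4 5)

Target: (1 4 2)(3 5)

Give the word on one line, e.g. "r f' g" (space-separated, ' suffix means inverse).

  after g: (4 5)
  after r': (1 4 2)(3 5)

g r'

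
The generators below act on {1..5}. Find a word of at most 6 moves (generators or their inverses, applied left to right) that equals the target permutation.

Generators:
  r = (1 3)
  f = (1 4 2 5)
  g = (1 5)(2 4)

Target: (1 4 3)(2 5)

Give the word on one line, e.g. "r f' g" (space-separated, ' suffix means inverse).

f g' f' r

  after f: (1 4 2 5)
  after g': (1 2)
  after f': (1 4)(2 5)
  after r: (1 4 3)(2 5)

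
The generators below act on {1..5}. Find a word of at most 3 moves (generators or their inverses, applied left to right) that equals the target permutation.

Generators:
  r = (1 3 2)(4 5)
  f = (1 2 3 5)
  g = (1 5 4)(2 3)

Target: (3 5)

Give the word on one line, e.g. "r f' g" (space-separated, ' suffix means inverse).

  after r: (1 3 2)(4 5)
  after r: (1 2 3)
  after f': (3 5)

r r f'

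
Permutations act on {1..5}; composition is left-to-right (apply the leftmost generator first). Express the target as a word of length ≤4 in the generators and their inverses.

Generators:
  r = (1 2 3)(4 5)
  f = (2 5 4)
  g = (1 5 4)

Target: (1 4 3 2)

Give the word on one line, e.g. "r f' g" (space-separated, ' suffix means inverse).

  after g: (1 5 4)
  after r': (1 4 3 2)

g r'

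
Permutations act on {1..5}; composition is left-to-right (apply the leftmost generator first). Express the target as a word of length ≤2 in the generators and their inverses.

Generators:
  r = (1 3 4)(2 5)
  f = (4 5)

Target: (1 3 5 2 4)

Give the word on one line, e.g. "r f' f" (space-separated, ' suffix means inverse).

r f

  after r: (1 3 4)(2 5)
  after f: (1 3 5 2 4)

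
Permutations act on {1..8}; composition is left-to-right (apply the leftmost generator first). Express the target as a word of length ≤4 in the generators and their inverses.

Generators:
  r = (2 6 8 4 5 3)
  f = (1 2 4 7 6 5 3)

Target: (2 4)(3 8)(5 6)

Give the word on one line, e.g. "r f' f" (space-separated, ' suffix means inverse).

  after r': (2 3 5 4 8 6)
  after r': (2 5 8)(3 4 6)
  after r': (2 4)(3 8)(5 6)

r' r' r'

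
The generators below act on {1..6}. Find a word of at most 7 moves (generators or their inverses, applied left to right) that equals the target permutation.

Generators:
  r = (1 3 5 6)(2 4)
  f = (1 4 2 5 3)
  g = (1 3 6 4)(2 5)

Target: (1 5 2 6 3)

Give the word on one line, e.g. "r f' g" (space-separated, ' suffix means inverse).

  after g: (1 3 6 4)(2 5)
  after f': (1 5 4 3 6)
  after r: (1 6 3)(2 4 5)
  after g': (1 3 4 2 6)
  after f': (1 5 2 6 3)

g f' r g' f'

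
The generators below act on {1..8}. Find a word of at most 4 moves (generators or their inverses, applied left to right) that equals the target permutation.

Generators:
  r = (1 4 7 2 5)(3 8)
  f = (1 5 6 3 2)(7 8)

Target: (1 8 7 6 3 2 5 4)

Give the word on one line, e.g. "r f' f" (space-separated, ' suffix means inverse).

r r f

  after r: (1 4 7 2 5)(3 8)
  after r: (1 7 5 4 2)
  after f: (1 8 7 6 3 2 5 4)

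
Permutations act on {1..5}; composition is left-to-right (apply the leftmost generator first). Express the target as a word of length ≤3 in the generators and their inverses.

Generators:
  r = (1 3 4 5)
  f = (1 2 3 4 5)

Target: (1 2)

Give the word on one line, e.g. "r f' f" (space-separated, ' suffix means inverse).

r f'

  after r: (1 3 4 5)
  after f': (1 2)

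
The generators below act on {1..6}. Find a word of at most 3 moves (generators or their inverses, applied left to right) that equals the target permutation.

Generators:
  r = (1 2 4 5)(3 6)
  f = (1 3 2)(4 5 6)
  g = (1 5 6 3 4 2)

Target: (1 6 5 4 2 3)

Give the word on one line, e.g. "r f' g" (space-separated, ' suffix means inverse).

  after g': (1 2 4 3 6 5)
  after f': (1 3 5 2 6 4)
  after r: (1 6 5 4 2 3)

g' f' r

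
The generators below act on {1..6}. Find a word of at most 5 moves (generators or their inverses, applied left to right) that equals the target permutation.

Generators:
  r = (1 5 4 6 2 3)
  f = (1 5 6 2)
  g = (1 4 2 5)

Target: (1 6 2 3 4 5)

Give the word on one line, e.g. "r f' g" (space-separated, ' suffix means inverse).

f g r' r' r'

  after f: (1 5 6 2)
  after g: (2 4)(5 6)
  after r': (1 3 2 5 4 6)
  after r': (1 2)(3 6)
  after r': (1 6 2 3 4 5)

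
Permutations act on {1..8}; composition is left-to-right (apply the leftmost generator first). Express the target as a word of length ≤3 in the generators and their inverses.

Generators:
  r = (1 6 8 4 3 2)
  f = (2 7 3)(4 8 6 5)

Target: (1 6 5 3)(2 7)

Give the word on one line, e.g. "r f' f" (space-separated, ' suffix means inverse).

f r

  after f: (2 7 3)(4 8 6 5)
  after r: (1 6 5 3)(2 7)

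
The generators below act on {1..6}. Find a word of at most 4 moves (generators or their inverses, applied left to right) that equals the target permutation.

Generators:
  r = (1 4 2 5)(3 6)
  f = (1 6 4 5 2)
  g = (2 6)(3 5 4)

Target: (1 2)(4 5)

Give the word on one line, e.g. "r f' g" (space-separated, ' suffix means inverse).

r' g' r g'

  after r': (1 5 2 4)(3 6)
  after g': (1 3 2 5 6 4)
  after r: (1 6 2)(3 5)
  after g': (1 2)(4 5)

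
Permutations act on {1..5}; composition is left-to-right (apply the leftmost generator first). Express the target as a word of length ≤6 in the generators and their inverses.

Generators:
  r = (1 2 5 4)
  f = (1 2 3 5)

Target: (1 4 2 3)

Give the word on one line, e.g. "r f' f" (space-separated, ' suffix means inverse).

  after r: (1 2 5 4)
  after f: (1 3 5 4 2)
  after f: (1 5 4 3)
  after f: (2 3)(4 5)
  after r': (1 4 2 3)

r f f f r'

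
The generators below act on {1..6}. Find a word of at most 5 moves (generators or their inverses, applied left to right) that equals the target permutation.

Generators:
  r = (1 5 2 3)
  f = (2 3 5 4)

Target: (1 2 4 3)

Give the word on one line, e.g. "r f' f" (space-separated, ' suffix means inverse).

  after f: (2 3 5 4)
  after r: (1 5 4 3 2)
  after f: (1 4 5 2)
  after r: (1 4 2 5 3)
  after f: (1 2 4 3)

f r f r f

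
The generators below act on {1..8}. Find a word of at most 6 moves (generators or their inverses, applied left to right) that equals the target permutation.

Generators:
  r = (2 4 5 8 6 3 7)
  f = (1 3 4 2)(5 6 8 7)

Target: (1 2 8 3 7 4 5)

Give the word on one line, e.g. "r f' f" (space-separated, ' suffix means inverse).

  after f: (1 3 4 2)(5 6 8 7)
  after r: (1 7 8 2)(3 5)
  after f: (1 5 4 2 3 6 8)
  after r': (1 4 7 3 8)(2 6 5)
  after f: (1 2 8 3 7 4 5)

f r f r' f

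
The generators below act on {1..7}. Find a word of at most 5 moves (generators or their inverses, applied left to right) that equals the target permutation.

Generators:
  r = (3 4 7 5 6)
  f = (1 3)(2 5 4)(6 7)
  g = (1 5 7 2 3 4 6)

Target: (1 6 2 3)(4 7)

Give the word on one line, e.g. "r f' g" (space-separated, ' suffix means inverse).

  after f': (1 3)(2 4 5)(6 7)
  after r': (1 6 4 7 5 2 3)
  after f': (1 7 2)(4 6 5)
  after f': (1 6 2 3)(4 7)

f' r' f' f'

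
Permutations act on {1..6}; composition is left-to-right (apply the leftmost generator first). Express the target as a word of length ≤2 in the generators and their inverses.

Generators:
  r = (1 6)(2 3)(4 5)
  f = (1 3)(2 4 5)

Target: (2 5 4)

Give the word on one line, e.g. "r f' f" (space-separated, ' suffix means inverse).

f f

  after f: (1 3)(2 4 5)
  after f: (2 5 4)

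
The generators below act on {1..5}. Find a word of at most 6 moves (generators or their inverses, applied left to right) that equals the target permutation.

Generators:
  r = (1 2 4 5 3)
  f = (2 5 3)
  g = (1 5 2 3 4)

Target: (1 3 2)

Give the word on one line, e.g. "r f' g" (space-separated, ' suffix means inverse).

  after r': (1 3 5 4 2)
  after g: (1 4 3 2 5)
  after f: (1 4 2 3 5)
  after r: (1 5 2)
  after f: (1 3 2)

r' g f r f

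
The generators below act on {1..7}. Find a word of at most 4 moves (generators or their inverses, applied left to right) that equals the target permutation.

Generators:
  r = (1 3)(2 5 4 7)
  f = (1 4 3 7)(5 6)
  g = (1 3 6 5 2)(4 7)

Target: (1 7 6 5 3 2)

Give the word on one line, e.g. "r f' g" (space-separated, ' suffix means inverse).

r' f g r

  after r': (1 3)(2 7 4 5)
  after f: (1 7 3 4 6 5 2)
  after g: (1 4 5)(2 3 7 6)
  after r: (1 7 6 5 3 2)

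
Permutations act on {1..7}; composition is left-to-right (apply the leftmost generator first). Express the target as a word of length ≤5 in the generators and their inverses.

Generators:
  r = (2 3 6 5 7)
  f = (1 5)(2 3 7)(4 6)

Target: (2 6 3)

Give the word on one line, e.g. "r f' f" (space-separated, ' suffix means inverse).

  after r': (2 7 5 6 3)
  after f: (1 5 4 6 7)
  after f: (2 3 7 5 6)
  after r: (2 6 3)

r' f f r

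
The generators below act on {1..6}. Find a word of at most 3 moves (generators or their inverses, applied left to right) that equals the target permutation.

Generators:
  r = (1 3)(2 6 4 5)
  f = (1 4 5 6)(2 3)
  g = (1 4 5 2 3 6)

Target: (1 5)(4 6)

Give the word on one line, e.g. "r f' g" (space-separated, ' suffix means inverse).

  after f': (1 6 5 4)(2 3)
  after f': (1 5)(4 6)

f' f'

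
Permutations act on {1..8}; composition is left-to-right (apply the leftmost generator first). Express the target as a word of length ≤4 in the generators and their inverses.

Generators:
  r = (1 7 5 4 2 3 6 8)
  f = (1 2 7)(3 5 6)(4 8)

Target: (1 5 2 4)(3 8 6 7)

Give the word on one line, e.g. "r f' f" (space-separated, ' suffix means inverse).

  after r: (1 7 5 4 2 3 6 8)
  after f': (1 2 6 4)(3 5 8 7)
  after r: (1 3 4 7 6 2 8 5)
  after f: (1 5 2 4)(3 8 6 7)

r f' r f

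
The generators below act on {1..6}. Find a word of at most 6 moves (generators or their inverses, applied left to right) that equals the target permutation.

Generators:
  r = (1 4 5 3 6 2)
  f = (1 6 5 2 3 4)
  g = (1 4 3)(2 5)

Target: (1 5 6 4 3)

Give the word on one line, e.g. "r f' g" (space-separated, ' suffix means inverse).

r' g' f g

  after r': (1 2 6 3 5 4)
  after g': (1 5)(2 6 4 3)
  after f: (1 2 5 6)
  after g: (1 5 6 4 3)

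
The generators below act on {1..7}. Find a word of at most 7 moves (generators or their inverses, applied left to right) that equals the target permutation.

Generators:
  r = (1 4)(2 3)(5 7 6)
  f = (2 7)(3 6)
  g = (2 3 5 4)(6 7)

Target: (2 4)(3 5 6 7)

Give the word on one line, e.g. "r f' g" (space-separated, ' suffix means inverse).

r' f' r f' g

  after r': (1 4)(2 3)(5 6 7)
  after f': (1 4)(2 6)(3 7 5)
  after r: (2 5)(3 6)
  after f': (2 5 7)
  after g: (2 4)(3 5 6 7)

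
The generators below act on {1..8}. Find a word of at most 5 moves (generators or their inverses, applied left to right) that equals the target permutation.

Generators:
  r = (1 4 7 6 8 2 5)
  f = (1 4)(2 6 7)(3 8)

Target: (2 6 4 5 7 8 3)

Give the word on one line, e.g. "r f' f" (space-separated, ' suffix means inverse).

  after f: (1 4)(2 6 7)(3 8)
  after r': (2 7 8 3 6 4 5)
  after f: (1 4 5 6)(3 7)
  after f: (2 6 4 5 7 8 3)

f r' f f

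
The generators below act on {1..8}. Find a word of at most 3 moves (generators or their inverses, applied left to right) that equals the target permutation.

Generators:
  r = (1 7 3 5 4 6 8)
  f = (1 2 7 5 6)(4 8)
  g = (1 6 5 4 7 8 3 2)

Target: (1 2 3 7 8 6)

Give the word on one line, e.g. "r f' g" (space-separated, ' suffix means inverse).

f' g' g'

  after f': (1 6 5 7 2)(4 8)
  after g': (3 8 5 4 7)
  after g': (1 2 3 7 8 6)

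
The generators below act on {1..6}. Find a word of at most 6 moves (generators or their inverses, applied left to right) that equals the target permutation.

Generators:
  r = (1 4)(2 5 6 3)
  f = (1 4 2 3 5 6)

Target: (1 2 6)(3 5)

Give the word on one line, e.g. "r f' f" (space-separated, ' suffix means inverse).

  after f: (1 4 2 3 5 6)
  after f: (1 2 5)(3 6 4)
  after r': (1 3 5 4 6)
  after f: (1 5 2 3 6 4)
  after r': (1 2 6)(3 5)

f f r' f r'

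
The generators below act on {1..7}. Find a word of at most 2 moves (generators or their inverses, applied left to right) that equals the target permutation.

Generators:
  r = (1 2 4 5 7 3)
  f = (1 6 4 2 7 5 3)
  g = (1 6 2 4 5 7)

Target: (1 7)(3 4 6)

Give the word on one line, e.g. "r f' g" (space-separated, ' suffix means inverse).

  after f': (1 3 5 7 2 4 6)
  after r': (1 7)(3 4 6)

f' r'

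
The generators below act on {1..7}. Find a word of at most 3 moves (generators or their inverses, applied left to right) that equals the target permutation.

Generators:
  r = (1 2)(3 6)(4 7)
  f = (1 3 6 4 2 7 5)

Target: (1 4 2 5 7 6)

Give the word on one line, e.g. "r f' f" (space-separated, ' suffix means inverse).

r' f'

  after r': (1 2)(3 6)(4 7)
  after f': (1 4 2 5 7 6)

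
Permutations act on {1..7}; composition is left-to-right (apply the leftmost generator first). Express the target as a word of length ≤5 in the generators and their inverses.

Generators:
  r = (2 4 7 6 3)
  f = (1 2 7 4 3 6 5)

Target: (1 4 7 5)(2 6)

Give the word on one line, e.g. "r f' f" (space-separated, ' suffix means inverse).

f' f' r f'

  after f': (1 5 6 3 4 7 2)
  after f': (1 6 4 2 5 3 7)
  after r: (1 3 6 7)(2 5)
  after f': (1 4 7 5)(2 6)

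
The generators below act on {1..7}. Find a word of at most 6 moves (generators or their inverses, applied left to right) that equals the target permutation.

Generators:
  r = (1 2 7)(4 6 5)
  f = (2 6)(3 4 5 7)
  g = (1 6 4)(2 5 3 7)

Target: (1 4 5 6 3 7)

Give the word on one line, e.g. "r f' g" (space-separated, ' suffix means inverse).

f g' f r

  after f: (2 6)(3 4 5 7)
  after g': (1 4 2)(3 6 7 5)
  after f: (1 5 4 6 3 2)
  after r: (1 4 5 6 3 7)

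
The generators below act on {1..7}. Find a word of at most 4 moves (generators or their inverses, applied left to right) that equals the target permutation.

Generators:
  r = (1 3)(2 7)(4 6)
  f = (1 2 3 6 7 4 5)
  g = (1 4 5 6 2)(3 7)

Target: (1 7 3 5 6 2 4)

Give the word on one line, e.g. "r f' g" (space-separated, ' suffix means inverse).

r' f' r'

  after r': (1 3)(2 7)(4 6)
  after f': (1 2 6 7)(3 5 4)
  after r': (1 7 3 5 6 2 4)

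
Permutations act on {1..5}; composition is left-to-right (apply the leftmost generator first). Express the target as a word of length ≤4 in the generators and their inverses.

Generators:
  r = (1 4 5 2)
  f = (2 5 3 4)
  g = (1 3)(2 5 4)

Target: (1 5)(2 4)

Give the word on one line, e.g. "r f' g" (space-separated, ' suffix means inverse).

r' r'

  after r': (1 2 5 4)
  after r': (1 5)(2 4)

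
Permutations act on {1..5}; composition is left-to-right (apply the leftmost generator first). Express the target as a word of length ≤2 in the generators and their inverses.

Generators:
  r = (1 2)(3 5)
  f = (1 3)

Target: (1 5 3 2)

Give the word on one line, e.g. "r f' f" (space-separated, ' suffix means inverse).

f r'

  after f: (1 3)
  after r': (1 5 3 2)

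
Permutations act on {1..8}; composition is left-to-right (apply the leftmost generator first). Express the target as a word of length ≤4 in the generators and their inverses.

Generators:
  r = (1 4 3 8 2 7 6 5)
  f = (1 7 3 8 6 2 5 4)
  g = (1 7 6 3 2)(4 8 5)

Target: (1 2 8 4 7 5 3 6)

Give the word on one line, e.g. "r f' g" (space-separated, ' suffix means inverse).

g' f r' f

  after g': (1 2 3 6 7)(4 5 8)
  after f: (1 5 6 3 2 8)
  after r': (1 6 4)(2 3 8 5 7)
  after f: (1 2 8 4 7 5 3 6)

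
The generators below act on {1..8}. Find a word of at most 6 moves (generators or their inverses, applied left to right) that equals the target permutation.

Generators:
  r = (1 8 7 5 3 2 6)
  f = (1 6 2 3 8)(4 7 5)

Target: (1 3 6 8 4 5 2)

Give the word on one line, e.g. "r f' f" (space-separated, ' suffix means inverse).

  after r: (1 8 7 5 3 2 6)
  after r: (1 7 3 6 8 5 2)
  after f: (1 5 3 2 6)(4 7 8)
  after r: (1 3 6 8 4 5 2)

r r f r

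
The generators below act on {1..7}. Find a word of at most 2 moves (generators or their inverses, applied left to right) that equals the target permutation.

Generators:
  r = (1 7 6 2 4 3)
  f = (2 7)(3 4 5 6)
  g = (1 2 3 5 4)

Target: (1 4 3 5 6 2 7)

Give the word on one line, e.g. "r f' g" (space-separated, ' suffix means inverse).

f g'

  after f: (2 7)(3 4 5 6)
  after g': (1 4 3 5 6 2 7)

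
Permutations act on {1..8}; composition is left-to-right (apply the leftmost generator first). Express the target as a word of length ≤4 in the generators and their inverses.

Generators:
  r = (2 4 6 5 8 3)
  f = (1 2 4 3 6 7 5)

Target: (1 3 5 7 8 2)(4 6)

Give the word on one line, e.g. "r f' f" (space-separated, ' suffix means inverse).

f' r r

  after f': (1 5 7 6 3 4 2)
  after r: (1 8 3 6 2)(5 7)
  after r: (1 3 5 7 8 2)(4 6)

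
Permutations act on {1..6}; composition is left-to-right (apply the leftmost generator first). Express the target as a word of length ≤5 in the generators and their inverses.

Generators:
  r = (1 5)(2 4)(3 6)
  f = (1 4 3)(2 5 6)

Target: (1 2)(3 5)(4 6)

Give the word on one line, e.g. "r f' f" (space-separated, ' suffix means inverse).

  after r: (1 5)(2 4)(3 6)
  after f: (1 6)(2 3)(4 5)
  after r': (1 3 4)(2 6 5)
  after f': (1 4 3)(2 5 6)
  after r': (1 2)(3 5)(4 6)

r f r' f' r'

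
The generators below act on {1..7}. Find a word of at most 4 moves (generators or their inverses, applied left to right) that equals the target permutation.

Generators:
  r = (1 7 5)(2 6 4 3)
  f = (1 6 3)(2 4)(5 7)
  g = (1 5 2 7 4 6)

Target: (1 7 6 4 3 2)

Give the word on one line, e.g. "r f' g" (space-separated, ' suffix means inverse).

r' f

  after r': (1 5 7)(2 3 4 6)
  after f: (1 7 6 4 3 2)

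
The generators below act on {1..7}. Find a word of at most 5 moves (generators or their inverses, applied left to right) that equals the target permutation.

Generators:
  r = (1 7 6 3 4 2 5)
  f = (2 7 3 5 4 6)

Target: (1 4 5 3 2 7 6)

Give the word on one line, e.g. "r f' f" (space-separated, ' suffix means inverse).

  after f: (2 7 3 5 4 6)
  after r: (1 7 4 3)(2 6 5)
  after r: (1 6)(2 3 7)
  after f': (1 4 5 3 2 7 6)

f r r f'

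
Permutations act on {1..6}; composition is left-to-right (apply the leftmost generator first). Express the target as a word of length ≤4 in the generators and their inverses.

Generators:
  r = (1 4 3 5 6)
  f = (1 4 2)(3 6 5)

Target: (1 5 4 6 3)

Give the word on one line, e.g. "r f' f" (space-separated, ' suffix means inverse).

r' f r f

  after r': (1 6 5 3 4)
  after f: (1 5 6 3 2)
  after r: (1 6 5)(2 4 3)
  after f: (1 5 4 6 3)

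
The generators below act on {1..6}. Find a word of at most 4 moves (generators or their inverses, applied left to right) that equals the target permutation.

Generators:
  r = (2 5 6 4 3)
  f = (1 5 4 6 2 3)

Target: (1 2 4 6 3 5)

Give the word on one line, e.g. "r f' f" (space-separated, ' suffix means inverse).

  after f': (1 3 2 6 4 5)
  after r: (1 2 4 6 3 5)

f' r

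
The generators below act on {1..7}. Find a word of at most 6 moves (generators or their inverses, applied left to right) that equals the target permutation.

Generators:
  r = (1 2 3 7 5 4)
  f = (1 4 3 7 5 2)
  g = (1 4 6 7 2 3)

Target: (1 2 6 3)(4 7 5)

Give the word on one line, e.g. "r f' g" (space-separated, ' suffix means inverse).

g' r' g f g

  after g': (1 3 2 7 6 4)
  after r': (1 2 3)(5 7 6)
  after g: (1 3 4 6 5 2)
  after f: (1 7 5)(2 4 6)
  after g: (1 2 6 3)(4 7 5)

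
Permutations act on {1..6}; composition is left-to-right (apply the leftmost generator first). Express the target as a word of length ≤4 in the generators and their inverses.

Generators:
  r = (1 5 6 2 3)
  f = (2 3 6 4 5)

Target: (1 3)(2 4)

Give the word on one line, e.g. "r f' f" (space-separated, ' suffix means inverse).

  after f: (2 3 6 4 5)
  after f: (2 6 5 3 4)
  after f: (2 4 3 5 6)
  after r': (1 3)(2 4)

f f f r'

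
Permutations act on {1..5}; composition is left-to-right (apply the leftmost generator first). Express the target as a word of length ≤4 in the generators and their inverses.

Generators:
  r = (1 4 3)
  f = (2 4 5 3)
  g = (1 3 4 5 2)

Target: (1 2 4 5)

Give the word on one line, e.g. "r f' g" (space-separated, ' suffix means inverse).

g f' g r'

  after g: (1 3 4 5 2)
  after f': (1 5 3 2)
  after g: (1 2 3)(4 5)
  after r': (1 2 4 5)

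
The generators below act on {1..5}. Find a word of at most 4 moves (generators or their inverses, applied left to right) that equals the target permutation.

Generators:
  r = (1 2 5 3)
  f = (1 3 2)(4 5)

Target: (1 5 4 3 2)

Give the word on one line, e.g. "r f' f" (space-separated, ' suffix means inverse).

  after f': (1 2 3)(4 5)
  after r: (1 5 4 3 2)

f' r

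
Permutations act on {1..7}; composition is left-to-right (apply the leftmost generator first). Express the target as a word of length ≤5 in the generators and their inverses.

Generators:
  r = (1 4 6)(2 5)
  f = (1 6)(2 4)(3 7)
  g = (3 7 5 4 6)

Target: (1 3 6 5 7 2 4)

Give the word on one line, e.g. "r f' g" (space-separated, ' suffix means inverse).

g' f g r'

  after g': (3 6 4 5 7)
  after f: (1 6 2 4 5 3)
  after g: (1 3)(2 6)(5 7)
  after r': (1 3 6 5 7 2 4)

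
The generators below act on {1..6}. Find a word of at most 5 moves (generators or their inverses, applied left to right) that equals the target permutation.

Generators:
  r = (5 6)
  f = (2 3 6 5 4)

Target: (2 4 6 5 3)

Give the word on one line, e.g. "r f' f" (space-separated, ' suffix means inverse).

  after r': (5 6)
  after f': (2 4 5 3)
  after r': (2 4 6 5 3)

r' f' r'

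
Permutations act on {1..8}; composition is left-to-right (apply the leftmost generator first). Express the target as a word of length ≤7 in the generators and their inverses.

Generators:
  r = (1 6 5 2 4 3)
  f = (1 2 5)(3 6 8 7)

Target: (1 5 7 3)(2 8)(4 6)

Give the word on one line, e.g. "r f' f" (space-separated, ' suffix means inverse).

  after r: (1 6 5 2 4 3)
  after f': (1 3 5)(2 4 7 8 6)
  after r: (2 3)(4 7 8 5 6)
  after f: (1 2 6 4 3 5 8)
  after f: (1 5 7 3)(2 8)(4 6)

r f' r f f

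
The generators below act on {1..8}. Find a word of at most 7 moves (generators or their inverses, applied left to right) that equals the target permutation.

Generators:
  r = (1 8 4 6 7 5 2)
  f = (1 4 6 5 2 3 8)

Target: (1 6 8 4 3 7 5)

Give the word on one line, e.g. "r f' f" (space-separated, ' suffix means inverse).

  after f': (1 8 3 2 5 6 4)
  after r': (2 7 6 8 3 5 4)
  after f': (1 8 2 7 4 5)(3 6)
  after r: (1 4 2 5 8)(3 7 6)
  after f: (1 6 8 4 3 7 5)

f' r' f' r f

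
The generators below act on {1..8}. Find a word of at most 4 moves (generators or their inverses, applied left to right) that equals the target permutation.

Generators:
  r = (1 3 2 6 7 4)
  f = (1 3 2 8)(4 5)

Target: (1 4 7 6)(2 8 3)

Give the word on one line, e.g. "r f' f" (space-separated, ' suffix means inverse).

  after r': (1 4 7 6 2 3)
  after f': (1 5 4 7 6 3 8 2)
  after f': (1 4 7 6)(2 8 3)

r' f' f'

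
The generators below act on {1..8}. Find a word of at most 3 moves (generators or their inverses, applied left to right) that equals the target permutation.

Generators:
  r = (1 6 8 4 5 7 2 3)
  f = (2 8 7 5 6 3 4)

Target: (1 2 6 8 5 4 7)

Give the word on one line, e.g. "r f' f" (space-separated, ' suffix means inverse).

  after f': (2 4 3 6 5 7 8)
  after r': (1 3)(2 8 7 6 4)
  after r': (1 2 6 8 5 4 7)

f' r' r'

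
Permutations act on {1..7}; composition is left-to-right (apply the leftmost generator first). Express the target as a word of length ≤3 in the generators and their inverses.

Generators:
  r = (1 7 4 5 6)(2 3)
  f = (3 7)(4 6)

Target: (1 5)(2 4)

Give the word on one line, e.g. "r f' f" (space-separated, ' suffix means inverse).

r' f' r

  after r': (1 6 5 4 7)(2 3)
  after f': (1 4 3 2 7)(5 6)
  after r: (1 5)(2 4)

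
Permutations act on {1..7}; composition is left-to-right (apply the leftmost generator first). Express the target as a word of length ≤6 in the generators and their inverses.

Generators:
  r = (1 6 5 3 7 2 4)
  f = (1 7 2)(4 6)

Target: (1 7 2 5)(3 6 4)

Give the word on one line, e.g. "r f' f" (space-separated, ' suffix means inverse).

f' r' f' f' r'

  after f': (1 2 7)(4 6)
  after r': (1 7 4)(2 3 5 6)
  after f': (2 3 5 4)(6 7)
  after f': (1 2 3 5 6)(4 7)
  after r': (1 7 2 5)(3 6 4)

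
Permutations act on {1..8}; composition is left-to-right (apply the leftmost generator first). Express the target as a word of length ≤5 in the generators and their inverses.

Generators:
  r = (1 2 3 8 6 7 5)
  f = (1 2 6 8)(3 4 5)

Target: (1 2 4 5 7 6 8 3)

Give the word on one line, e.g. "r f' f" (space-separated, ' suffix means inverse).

f' f' r' f r

  after f': (1 8 6 2)(3 5 4)
  after f': (1 6)(2 8)(3 4 5)
  after r': (1 8)(2 3 4 7 6 5)
  after f: (2 4 7 8)(3 5 6)
  after r: (1 2 4 5 7 6 8 3)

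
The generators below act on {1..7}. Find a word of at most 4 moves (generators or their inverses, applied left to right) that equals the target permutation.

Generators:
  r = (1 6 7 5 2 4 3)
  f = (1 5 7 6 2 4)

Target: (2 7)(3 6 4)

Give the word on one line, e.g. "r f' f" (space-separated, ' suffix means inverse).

f r' f' f'

  after f: (1 5 7 6 2 4)
  after r': (1 7)(3 4)(5 6)
  after f': (1 5 7 4 3 2 6)
  after f': (2 7)(3 6 4)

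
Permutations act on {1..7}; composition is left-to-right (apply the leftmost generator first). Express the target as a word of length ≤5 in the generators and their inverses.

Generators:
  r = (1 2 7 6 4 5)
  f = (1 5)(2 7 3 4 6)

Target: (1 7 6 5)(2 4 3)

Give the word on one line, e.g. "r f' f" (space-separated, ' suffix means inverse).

  after r: (1 2 7 6 4 5)
  after f: (1 7 2 3 4)
  after f: (1 3 6 2 4 5)
  after r': (1 3 7 2 6)
  after f': (1 7 6 5)(2 4 3)

r f f r' f'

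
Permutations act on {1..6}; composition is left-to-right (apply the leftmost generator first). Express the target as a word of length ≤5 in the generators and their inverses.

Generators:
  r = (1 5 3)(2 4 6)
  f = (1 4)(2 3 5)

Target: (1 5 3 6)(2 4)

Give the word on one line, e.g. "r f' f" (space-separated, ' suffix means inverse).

  after f': (1 4)(2 5 3)
  after r': (1 2)(3 6 4)
  after f': (1 5 3 6)(2 4)

f' r' f'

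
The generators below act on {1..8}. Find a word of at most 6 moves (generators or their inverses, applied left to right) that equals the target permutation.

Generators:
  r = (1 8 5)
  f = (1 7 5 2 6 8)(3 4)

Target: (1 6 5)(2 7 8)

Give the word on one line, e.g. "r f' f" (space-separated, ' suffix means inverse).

  after f: (1 7 5 2 6 8)(3 4)
  after f: (1 5 6)(2 8 7)
  after f: (1 2)(3 4)(5 8)(6 7)
  after f: (1 6 5)(2 7 8)

f f f f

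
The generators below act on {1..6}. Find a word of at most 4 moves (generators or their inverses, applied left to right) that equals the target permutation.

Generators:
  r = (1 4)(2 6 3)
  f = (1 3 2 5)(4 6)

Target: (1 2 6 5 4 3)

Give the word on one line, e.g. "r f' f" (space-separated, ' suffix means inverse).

  after f': (1 5 2 3)(4 6)
  after f': (1 2)(3 5)
  after r': (1 3 5 6 2 4)
  after f: (1 2 6 5 4 3)

f' f' r' f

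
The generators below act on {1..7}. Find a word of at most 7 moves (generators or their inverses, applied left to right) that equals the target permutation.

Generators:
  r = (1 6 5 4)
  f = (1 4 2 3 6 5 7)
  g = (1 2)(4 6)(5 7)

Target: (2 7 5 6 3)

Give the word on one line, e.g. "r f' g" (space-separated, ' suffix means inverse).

  after f: (1 4 2 3 6 5 7)
  after r: (2 3 5 7 6 4)
  after f: (1 4 3 7 5)(2 6)
  after f: (1 2 5 4 6 3)
  after g': (2 7 5 6 3)

f r f f g'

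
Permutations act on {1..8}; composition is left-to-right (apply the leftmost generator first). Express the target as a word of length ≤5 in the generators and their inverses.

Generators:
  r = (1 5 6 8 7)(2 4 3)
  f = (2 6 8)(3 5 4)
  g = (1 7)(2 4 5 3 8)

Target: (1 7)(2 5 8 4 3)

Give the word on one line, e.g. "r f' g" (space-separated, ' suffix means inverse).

g' g' g'

  after g': (1 7)(2 8 3 5 4)
  after g': (2 3 4 8 5)
  after g': (1 7)(2 5 8 4 3)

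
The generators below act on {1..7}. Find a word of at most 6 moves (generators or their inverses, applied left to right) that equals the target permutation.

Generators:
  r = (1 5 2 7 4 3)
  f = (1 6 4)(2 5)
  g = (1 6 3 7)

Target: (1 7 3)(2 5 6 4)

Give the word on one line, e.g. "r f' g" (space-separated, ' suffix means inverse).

g f r g f

  after g: (1 6 3 7)
  after f: (1 4)(2 5)(3 7 6)
  after r: (1 3 4 5 7 6)
  after g: (1 7 3 4 5)
  after f: (1 7 3)(2 5 6 4)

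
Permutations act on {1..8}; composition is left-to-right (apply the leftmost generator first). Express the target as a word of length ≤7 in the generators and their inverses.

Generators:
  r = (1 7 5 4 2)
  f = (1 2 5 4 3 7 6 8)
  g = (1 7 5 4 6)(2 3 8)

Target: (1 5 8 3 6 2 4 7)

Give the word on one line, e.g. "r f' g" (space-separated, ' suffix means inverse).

g r' r' r' f'

  after g: (1 7 5 4 6)(2 3 8)
  after r': (2 3 8 4 6)
  after r': (1 2 3 8 5 7)(4 6)
  after r': (1 4 6 5)(2 3 8 7)
  after f': (1 5 8 3 6 2 4 7)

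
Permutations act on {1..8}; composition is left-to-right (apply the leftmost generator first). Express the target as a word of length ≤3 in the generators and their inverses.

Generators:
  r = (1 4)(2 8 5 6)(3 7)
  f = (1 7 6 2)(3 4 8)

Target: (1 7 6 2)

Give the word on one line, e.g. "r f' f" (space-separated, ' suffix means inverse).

f' f' f'

  after f': (1 2 6 7)(3 8 4)
  after f': (1 6)(2 7)(3 4 8)
  after f': (1 7 6 2)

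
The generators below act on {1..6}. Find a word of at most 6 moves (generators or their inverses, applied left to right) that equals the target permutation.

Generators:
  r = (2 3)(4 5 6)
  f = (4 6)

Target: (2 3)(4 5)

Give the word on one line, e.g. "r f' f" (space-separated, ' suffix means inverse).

r' f r' r'

  after r': (2 3)(4 6 5)
  after f: (2 3)(5 6)
  after r': (4 6)
  after r': (2 3)(4 5)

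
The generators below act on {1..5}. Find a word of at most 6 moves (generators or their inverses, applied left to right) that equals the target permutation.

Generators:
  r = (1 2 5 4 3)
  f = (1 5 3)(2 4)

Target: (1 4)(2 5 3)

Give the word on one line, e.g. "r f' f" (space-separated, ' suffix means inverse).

f r f f

  after f: (1 5 3)(2 4)
  after r: (1 4 5)(2 3)
  after f: (1 2)(3 4)
  after f: (1 4)(2 5 3)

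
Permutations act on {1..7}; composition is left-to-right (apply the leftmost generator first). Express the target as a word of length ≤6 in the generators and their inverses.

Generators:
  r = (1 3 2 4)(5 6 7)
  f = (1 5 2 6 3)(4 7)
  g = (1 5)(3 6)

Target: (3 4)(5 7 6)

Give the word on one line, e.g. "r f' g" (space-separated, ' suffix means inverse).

f' g' r r g'

  after f': (1 3 6 2 5)(4 7)
  after g': (1 6 2)(4 7)
  after r: (1 7)(2 3)(4 5 6)
  after r: (1 5 7 3 4 6)
  after g': (3 4)(5 7 6)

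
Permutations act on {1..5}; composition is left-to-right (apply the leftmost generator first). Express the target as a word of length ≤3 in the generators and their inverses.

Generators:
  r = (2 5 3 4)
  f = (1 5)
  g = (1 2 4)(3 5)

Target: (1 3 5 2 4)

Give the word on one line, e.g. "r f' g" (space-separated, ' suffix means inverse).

  after f': (1 5)
  after g: (1 3 5 2 4)

f' g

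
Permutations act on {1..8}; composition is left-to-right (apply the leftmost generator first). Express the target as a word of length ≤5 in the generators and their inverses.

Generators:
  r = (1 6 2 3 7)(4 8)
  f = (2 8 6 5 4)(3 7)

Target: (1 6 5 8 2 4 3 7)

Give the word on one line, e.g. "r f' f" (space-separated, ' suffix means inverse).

f' f' f' f' r

  after f': (2 4 5 6 8)(3 7)
  after f': (2 5 8 4 6)
  after f': (2 6 4 8 5)(3 7)
  after f': (2 8 6 5 4)
  after r: (1 6 5 8 2 4 3 7)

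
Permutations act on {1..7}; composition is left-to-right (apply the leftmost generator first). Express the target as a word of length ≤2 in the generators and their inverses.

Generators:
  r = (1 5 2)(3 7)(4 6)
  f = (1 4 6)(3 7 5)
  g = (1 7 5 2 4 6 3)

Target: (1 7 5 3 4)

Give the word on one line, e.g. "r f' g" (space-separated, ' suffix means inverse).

g' r

  after g': (1 3 6 4 2 5 7)
  after r: (1 7 5 3 4)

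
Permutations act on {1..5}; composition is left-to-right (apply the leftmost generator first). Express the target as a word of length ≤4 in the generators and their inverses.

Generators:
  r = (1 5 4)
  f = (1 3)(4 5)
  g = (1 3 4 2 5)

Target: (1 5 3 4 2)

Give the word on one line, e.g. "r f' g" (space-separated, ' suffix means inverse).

f' r g r'

  after f': (1 3)(4 5)
  after r: (1 3 5)
  after g: (1 4 2 5 3)
  after r': (1 5 3 4 2)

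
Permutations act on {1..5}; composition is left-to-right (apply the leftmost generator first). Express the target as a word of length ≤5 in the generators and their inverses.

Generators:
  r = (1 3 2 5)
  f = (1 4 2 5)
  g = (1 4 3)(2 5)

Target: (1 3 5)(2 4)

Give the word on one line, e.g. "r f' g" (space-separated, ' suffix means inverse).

  after f': (1 5 2 4)
  after r': (1 2 4 5 3)
  after r': (1 3 5)(2 4)

f' r' r'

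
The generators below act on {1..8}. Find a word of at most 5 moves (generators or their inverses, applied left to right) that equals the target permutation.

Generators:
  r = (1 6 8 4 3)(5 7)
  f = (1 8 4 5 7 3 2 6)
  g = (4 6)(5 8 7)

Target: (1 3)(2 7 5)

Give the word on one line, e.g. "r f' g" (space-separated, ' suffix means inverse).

  after r': (1 3 4 8 6)(5 7)
  after f': (1 7 4)(2 3 8)
  after f': (1 5 4 6 2 7 8 3)
  after r: (1 7 4 8)(2 5 3 6)
  after f: (1 3)(2 7 5)

r' f' f' r f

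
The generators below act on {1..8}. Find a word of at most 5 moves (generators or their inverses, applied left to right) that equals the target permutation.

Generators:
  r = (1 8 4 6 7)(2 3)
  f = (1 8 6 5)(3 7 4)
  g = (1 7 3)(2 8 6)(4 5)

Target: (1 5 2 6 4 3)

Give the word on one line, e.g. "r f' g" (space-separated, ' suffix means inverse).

r' r' f' g f

  after r': (1 7 6 4 8)(2 3)
  after r': (1 6 8 7 4)
  after f': (1 8 3 4 5 6)
  after g: (1 6 7 3 5 2 8)
  after f: (1 5 2 6 4 3)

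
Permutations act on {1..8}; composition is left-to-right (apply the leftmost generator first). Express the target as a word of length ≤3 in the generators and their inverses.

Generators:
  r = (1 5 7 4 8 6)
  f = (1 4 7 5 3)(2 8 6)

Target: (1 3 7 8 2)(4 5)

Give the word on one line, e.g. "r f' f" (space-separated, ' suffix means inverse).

f' r

  after f': (1 3 5 7 4)(2 6 8)
  after r: (1 3 7 8 2)(4 5)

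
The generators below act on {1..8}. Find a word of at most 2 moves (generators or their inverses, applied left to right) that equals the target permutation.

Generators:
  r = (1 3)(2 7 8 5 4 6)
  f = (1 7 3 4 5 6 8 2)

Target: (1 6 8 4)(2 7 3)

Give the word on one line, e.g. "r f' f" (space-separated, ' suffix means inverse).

f' r'

  after f': (1 2 8 6 5 4 3 7)
  after r': (1 6 8 4)(2 7 3)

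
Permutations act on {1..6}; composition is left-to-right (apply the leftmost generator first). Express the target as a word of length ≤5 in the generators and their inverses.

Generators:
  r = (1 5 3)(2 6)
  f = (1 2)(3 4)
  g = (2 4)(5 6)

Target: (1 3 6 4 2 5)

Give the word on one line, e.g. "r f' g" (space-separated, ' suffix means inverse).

  after r': (1 3 5)(2 6)
  after g': (1 3 6 4 2 5)
  after g': (1 3 5)(2 6)
  after g': (1 3 6 4 2 5)

r' g' g' g'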